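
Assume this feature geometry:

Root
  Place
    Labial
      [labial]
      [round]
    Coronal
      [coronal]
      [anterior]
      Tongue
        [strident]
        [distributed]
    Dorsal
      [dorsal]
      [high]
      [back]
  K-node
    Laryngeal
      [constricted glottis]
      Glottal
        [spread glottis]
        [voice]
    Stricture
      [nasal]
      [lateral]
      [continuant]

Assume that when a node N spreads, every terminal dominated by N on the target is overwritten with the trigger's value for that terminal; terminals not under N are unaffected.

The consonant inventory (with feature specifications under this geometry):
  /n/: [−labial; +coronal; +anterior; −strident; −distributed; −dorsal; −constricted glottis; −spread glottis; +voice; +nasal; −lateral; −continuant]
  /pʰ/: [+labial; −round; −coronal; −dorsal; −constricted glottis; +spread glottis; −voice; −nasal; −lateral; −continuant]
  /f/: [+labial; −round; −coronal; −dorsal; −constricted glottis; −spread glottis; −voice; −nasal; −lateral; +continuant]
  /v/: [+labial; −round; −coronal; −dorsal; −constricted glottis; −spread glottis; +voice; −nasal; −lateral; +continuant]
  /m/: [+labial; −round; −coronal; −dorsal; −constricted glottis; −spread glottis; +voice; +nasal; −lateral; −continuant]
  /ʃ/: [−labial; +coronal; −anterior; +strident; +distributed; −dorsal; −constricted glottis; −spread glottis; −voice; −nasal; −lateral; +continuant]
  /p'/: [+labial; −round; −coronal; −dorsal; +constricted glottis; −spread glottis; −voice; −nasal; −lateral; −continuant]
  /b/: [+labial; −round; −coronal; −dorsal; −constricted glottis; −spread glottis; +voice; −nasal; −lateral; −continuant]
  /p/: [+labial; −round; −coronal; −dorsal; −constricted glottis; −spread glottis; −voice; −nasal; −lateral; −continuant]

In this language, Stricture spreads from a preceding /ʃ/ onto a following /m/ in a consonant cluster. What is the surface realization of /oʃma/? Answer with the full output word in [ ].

Terminals under Stricture in this geometry: [nasal], [lateral], [continuant].
Spreading Stricture from /ʃ/ onto /m/ replaces those values with /ʃ/'s: [−nasal], [−lateral], [+continuant]. Features outside Stricture ([labial], [round], [coronal], …) stay as in /m/.
The resulting bundle matches /v/ in the inventory; substituting it for /m/ gives [oʃva].

[oʃva]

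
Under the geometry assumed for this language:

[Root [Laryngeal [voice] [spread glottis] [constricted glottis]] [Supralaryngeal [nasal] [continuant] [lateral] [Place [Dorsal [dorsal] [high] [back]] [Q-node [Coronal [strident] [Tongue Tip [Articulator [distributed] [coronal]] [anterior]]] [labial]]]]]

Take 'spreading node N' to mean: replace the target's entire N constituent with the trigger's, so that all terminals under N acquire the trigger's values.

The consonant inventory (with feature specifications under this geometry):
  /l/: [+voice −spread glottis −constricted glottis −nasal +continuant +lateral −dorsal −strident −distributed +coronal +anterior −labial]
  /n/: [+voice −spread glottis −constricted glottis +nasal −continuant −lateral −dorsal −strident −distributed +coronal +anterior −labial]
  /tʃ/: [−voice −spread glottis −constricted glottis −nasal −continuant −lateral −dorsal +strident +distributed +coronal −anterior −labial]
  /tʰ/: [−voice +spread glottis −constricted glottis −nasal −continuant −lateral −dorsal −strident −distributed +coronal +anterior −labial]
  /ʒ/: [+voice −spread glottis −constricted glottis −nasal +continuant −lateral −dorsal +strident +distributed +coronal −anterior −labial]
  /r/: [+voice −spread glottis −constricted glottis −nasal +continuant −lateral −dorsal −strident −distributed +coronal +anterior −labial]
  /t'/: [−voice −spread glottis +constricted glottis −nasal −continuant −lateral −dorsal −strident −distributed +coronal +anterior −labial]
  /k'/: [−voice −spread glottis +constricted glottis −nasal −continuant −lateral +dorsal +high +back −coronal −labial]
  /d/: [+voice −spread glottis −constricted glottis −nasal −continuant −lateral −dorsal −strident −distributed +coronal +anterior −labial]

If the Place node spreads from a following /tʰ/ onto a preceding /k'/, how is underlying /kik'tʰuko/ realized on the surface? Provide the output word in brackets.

[kit'tʰuko]

The Place node dominates the terminals [dorsal], [high], [back], [strident], [distributed], [coronal], [anterior], [labial].
After delinking /k'/'s Place and linking /tʰ/'s, the affected terminals become [−dorsal], [−strident], [−distributed], [+coronal], [+anterior], [−labial]; [voice], [spread glottis], [constricted glottis], … (outside Place) are retained from /k'/.
The resulting bundle matches /t'/ in the inventory; substituting it for /k'/ gives [kit'tʰuko].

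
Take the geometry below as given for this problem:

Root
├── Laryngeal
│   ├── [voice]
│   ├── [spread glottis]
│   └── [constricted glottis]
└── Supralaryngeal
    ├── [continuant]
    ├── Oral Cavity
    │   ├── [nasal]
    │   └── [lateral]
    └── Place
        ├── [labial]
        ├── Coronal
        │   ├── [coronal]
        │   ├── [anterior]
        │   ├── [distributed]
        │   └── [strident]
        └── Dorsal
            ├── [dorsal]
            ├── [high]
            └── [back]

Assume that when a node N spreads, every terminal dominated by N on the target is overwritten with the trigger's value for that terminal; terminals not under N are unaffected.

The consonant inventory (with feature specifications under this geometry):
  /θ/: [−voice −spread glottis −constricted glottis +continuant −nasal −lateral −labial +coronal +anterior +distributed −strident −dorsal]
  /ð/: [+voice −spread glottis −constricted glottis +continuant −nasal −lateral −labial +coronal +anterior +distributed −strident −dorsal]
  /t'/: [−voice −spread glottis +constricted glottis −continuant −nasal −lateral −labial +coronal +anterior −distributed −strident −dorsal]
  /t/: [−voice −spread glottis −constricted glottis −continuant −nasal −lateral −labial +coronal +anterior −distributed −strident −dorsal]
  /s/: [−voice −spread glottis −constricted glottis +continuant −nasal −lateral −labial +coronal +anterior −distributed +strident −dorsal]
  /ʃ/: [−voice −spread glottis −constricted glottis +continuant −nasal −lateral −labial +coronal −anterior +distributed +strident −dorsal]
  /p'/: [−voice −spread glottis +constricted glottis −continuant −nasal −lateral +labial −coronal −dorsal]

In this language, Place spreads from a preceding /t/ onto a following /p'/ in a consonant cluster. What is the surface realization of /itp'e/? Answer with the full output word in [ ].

Terminals under Place in this geometry: [labial], [coronal], [anterior], [distributed], [strident], [dorsal], [high], [back].
After delinking /p'/'s Place and linking /t/'s, the affected terminals become [−labial], [+coronal], [+anterior], [−distributed], [−strident], [−dorsal]; [voice], [spread glottis], [constricted glottis], … (outside Place) are retained from /p'/.
Among the inventory, only /t'/ has exactly this specification, giving the surface form [itt'e].

[itt'e]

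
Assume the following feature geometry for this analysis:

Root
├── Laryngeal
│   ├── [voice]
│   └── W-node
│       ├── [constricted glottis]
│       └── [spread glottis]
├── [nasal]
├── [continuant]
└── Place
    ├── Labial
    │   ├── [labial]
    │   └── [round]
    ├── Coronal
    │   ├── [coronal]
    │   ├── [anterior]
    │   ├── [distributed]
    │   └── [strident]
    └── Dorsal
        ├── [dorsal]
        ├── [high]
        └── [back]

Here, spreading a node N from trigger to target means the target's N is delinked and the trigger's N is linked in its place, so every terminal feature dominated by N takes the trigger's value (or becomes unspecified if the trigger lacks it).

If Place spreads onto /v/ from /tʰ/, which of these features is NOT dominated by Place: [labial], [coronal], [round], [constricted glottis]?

[constricted glottis]

Place dominates exactly [labial], [round], [coronal], [anterior], [distributed], [strident], [dorsal], [high], [back].
Of the listed options, [coronal], [labial], [round] are among these and would be overwritten by spreading Place.
[constricted glottis] is not within the Place subtree (it hangs from W-node), so /v/'s [constricted glottis] value survives.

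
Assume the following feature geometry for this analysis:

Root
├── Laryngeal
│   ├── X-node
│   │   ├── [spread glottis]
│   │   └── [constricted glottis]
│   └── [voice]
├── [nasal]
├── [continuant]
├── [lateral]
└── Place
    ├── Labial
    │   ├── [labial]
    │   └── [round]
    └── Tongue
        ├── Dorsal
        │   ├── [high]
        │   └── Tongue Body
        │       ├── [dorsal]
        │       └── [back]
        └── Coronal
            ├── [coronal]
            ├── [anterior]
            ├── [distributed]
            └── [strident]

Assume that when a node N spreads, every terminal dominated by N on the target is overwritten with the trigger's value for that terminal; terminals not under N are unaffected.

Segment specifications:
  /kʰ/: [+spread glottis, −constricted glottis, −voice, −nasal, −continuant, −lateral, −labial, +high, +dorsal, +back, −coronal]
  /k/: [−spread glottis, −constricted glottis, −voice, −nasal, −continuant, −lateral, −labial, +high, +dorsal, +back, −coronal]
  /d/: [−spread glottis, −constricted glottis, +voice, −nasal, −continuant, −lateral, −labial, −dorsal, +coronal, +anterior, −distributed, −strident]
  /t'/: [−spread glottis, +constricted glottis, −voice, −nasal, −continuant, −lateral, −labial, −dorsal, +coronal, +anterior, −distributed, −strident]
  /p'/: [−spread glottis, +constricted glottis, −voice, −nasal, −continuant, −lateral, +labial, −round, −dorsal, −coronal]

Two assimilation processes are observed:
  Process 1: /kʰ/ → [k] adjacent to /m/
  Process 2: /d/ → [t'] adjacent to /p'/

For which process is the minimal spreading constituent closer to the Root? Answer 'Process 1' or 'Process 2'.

Process 2

Process 1 alters [spread glottis]; the lowest dominating node is [spread glottis] (depth 3 from Root).
Process 2: the features that change are [voice], [constricted glottis]; the minimal node is Laryngeal (depth 1).
Laryngeal is closer to Root than [spread glottis], so Process 2 spreads the higher node.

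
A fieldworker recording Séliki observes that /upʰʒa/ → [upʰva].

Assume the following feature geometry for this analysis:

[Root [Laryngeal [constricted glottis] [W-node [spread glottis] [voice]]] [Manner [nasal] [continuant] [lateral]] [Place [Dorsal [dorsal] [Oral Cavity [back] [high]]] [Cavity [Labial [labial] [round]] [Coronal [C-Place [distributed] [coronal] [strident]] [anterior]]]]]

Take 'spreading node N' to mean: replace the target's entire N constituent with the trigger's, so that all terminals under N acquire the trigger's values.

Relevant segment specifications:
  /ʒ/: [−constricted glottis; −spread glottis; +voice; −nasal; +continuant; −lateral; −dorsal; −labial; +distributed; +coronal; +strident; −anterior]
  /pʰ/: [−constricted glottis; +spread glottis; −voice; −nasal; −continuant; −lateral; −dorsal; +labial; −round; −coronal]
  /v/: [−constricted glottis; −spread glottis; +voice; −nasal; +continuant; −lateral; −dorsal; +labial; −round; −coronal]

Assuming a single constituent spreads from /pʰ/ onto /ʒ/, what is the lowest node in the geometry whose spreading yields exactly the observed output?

/ʒ/ and [v] differ in [labial], [round], [coronal], [anterior], [distributed], [strident]; every other specified feature is identical.
Tracing each changed feature up the tree, the paths first meet at Cavity; any lower node misses at least one of them.
Delinking /ʒ/'s Cavity and associating /pʰ/'s Cavity gives precisely the feature bundle of [v].
[continuant], [spread glottis] stay as in /ʒ/ although /pʰ/ differs there, so no node dominating them spread; among the remaining candidates Cavity is the lowest that derives the output.

Cavity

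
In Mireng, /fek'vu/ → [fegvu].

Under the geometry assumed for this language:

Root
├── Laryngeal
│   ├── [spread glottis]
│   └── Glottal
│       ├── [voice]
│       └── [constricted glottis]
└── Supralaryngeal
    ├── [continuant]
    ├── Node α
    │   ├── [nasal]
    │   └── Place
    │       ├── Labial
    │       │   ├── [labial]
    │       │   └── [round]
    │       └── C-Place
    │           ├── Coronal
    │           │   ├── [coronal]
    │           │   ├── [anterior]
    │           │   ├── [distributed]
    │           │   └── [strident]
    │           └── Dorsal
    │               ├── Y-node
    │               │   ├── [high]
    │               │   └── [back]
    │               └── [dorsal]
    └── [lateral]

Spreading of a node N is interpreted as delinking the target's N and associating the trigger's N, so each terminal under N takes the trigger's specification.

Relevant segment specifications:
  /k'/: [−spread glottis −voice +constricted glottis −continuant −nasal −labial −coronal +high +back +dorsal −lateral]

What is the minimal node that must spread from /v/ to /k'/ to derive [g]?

Glottal

The alternation /k'/ → [g] changes [voice], [constricted glottis] and nothing else.
Tracing each changed feature up the tree, the paths first meet at Glottal; any lower node misses at least one of them.
If Glottal spreads, every terminal under it takes /v/'s value, producing [g] as observed.
[continuant], [labial] stay as in /k'/ although /v/ differs there, so no node dominating them spread; among the remaining candidates Glottal is the lowest that derives the output.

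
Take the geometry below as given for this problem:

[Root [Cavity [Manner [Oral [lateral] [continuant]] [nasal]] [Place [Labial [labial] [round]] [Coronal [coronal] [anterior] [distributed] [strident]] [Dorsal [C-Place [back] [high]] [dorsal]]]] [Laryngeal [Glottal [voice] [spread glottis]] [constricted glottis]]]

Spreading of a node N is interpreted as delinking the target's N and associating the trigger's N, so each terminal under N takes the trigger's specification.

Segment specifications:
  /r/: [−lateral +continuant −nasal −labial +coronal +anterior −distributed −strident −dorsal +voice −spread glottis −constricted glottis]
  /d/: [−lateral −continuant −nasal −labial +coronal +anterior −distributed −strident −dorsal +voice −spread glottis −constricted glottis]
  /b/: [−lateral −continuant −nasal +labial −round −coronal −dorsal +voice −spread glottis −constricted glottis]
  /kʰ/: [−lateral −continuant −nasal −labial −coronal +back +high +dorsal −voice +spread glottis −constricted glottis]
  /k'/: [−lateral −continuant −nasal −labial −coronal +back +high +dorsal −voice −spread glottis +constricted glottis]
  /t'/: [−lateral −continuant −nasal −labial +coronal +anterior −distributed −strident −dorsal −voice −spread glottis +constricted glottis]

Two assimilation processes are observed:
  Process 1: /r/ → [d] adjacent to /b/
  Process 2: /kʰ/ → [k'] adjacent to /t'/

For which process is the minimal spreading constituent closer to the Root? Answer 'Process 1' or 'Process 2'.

Process 2

Process 1: the feature that changes is [continuant]; the minimal node is [continuant] (depth 4).
Process 2 alters [spread glottis], [constricted glottis]; the lowest common ancestor is Laryngeal (depth 1 from Root).
Laryngeal (depth 1) sits above [continuant] (depth 4), making Process 2 the one with the higher spreading node.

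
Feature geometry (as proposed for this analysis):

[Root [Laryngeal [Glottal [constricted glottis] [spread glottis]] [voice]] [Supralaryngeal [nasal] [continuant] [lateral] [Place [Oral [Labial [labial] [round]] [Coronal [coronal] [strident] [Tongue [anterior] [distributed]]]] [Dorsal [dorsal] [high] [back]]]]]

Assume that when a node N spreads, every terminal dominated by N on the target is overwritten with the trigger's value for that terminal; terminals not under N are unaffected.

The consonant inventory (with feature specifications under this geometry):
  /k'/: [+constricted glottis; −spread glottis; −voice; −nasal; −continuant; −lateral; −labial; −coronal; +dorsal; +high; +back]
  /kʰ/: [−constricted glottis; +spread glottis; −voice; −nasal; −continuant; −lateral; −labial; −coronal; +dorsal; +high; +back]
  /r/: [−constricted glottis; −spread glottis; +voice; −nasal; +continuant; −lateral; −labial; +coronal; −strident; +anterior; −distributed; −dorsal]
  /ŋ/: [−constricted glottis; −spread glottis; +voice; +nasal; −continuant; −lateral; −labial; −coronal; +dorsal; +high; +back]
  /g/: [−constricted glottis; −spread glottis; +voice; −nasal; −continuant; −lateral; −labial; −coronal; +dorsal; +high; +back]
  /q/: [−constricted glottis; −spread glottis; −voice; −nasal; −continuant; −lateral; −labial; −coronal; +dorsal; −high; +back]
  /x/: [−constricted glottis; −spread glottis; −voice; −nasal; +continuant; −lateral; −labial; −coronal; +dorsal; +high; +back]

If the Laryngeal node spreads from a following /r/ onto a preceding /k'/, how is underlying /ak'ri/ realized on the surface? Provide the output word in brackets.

[agri]

Laryngeal immediately or transitively dominates [constricted glottis], [spread glottis], [voice].
The target acquires /r/'s values for everything under Laryngeal — [−constricted glottis], [−spread glottis], [+voice] — while keeping its own [nasal], [continuant], [lateral], ….
The resulting bundle matches /g/ in the inventory; substituting it for /k'/ gives [agri].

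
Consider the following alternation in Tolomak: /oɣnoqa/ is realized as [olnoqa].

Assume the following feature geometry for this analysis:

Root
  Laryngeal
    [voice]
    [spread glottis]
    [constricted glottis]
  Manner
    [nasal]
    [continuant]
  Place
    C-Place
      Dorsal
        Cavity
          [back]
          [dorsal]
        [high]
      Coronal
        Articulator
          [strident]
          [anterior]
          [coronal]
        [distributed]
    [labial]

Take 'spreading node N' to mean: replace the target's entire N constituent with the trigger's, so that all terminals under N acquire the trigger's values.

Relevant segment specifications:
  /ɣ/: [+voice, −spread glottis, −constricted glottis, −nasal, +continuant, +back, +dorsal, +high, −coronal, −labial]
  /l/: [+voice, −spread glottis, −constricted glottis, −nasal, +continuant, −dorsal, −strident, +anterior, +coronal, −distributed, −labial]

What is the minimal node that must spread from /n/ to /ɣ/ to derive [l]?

Feature comparison: [coronal], [anterior], [distributed], [strident], [dorsal], [high], [back] differ between /ɣ/ and [l]; the remaining terminals match.
The smallest constituent containing every changed terminal is C-Place — each of its daughters lacks at least one of the affected features.
If C-Place spreads, every terminal under it takes /n/'s value, producing [l] as observed.
[continuant], [nasal] stay as in /ɣ/ although /n/ differs there, so no node dominating them spread; among the remaining candidates C-Place is the lowest that derives the output.

C-Place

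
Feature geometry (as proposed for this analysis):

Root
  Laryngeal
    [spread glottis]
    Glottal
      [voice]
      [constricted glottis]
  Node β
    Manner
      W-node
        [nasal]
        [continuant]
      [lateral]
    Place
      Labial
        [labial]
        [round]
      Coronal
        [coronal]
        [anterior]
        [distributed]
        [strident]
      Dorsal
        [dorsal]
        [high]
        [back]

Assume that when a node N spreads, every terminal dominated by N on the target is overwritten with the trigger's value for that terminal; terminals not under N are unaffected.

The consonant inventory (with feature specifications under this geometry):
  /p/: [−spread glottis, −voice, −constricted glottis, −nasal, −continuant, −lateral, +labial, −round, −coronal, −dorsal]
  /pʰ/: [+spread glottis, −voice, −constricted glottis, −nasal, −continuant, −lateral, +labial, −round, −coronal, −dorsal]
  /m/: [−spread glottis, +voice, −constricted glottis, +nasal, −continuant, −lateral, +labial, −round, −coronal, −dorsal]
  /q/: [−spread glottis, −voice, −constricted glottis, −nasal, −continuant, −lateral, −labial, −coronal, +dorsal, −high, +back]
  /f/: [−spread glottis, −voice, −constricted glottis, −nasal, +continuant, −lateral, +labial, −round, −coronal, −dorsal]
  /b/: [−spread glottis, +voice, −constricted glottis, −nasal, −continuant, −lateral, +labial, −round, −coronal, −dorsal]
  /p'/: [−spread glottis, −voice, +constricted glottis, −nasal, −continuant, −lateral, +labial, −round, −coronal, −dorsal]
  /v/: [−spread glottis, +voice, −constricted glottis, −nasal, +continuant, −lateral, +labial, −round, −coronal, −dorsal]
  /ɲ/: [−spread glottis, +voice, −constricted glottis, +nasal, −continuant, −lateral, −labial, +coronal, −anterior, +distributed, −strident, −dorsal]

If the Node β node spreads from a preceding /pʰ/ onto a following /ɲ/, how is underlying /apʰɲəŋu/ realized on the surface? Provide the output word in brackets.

Terminals under Node β in this geometry: [nasal], [continuant], [lateral], [labial], [round], [coronal], [anterior], [distributed], [strident], [dorsal], [high], [back].
The target acquires /pʰ/'s values for everything under Node β — [−nasal], [−continuant], [−lateral], [+labial], [−round], [−coronal], [−dorsal] — while keeping its own [spread glottis], [voice], [constricted glottis].
The resulting bundle matches /b/ in the inventory; substituting it for /ɲ/ gives [apʰbəŋu].

[apʰbəŋu]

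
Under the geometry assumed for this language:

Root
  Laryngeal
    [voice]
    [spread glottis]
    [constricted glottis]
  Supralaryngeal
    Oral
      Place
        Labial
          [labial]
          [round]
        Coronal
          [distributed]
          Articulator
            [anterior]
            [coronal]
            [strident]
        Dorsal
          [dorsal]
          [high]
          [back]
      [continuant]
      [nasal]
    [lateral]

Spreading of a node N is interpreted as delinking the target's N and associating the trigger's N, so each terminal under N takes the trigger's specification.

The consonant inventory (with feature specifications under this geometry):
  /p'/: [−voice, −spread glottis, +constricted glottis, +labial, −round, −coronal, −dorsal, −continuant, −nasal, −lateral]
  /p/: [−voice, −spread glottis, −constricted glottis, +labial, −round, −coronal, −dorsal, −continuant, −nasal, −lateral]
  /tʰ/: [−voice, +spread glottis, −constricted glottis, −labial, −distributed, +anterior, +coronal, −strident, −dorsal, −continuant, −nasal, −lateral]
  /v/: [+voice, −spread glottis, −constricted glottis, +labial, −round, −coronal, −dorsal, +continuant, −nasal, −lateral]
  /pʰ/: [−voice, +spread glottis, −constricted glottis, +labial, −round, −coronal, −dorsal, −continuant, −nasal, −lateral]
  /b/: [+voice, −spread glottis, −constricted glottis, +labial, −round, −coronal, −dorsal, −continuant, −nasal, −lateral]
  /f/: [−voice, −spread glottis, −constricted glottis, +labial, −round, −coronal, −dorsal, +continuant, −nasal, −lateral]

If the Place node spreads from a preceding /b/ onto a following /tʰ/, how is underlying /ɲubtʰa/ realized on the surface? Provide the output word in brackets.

The Place node dominates the terminals [labial], [round], [distributed], [anterior], [coronal], [strident], [dorsal], [high], [back].
The target acquires /b/'s values for everything under Place — [+labial], [−round], [−coronal], [−dorsal] — while keeping its own [voice], [spread glottis], [constricted glottis], ….
Among the inventory, only /pʰ/ has exactly this specification, giving the surface form [ɲubpʰa].

[ɲubpʰa]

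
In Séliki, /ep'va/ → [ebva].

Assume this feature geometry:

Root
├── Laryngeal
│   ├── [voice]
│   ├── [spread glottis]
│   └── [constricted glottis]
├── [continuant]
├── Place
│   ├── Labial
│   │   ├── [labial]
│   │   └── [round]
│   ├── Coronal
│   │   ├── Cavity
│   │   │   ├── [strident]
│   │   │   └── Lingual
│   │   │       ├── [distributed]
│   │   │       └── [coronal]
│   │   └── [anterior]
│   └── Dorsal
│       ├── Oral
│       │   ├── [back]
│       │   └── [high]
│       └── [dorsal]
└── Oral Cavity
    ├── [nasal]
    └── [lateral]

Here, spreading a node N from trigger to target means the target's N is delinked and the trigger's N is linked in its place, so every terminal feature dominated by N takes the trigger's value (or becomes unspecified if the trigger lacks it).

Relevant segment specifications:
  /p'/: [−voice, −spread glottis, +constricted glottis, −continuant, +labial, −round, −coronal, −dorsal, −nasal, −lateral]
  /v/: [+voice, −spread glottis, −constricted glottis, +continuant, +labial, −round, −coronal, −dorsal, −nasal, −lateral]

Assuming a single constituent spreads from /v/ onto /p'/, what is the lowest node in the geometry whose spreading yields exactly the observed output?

Laryngeal

/p'/ and [b] differ in [voice], [constricted glottis]; every other specified feature is identical.
In this geometry the lowest node dominating all of them is Laryngeal: every daughter of Laryngeal dominates only a proper subset, so no lower node suffices.
Spreading Laryngeal from /v/ overwrites each of those terminals with /v/'s values, yielding exactly [b].
Had Root spread, [continuant] would have taken /v/'s value; it stays as in /p'/, confirming the spreading constituent is exactly Laryngeal.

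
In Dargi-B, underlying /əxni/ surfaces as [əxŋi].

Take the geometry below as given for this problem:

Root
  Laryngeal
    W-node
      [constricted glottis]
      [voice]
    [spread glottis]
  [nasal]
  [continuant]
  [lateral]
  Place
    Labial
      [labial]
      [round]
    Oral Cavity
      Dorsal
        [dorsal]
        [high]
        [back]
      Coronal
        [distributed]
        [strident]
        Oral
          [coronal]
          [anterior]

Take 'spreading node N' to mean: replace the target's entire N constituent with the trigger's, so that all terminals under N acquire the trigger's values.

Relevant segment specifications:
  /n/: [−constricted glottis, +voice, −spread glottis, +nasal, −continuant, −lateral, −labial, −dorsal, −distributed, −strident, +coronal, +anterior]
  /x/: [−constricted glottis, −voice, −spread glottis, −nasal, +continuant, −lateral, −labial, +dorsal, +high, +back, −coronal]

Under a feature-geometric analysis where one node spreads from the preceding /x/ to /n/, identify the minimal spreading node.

Oral Cavity

Feature comparison: [coronal], [anterior], [distributed], [strident], [dorsal], [high], [back] differ between /n/ and [ŋ]; the remaining terminals match.
The smallest constituent containing every changed terminal is Oral Cavity — each of its daughters lacks at least one of the affected features.
If Oral Cavity spreads, every terminal under it takes /x/'s value, producing [ŋ] as observed.
[continuant], [nasal] stay as in /n/ although /x/ differs there, so no node dominating them spread; among the remaining candidates Oral Cavity is the lowest that derives the output.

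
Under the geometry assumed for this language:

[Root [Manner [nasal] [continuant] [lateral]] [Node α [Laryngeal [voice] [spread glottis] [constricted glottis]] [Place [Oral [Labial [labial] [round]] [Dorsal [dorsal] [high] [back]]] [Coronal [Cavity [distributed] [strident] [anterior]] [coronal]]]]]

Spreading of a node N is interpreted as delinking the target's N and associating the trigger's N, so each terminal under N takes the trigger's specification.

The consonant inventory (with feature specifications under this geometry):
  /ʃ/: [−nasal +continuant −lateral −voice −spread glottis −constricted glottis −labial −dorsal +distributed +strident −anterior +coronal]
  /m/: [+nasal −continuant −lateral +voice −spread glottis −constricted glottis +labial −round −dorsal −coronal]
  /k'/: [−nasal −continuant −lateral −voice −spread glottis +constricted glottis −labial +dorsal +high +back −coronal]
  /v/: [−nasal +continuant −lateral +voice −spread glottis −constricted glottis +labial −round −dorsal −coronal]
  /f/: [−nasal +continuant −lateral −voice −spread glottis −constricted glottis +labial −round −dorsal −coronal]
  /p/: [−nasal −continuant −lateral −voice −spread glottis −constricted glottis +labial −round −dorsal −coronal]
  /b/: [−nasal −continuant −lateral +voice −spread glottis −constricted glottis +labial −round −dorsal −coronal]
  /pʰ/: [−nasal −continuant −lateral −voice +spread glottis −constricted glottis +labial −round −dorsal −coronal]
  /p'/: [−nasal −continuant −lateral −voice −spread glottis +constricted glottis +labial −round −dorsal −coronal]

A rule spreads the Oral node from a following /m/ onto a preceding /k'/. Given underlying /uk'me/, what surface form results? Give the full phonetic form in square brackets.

[up'me]

The Oral node dominates the terminals [labial], [round], [dorsal], [high], [back].
The target acquires /m/'s values for everything under Oral — [+labial], [−round], [−dorsal] — while keeping its own [nasal], [continuant], [lateral], ….
This feature bundle is that of [p'], so /uk'me/ surfaces as [up'me].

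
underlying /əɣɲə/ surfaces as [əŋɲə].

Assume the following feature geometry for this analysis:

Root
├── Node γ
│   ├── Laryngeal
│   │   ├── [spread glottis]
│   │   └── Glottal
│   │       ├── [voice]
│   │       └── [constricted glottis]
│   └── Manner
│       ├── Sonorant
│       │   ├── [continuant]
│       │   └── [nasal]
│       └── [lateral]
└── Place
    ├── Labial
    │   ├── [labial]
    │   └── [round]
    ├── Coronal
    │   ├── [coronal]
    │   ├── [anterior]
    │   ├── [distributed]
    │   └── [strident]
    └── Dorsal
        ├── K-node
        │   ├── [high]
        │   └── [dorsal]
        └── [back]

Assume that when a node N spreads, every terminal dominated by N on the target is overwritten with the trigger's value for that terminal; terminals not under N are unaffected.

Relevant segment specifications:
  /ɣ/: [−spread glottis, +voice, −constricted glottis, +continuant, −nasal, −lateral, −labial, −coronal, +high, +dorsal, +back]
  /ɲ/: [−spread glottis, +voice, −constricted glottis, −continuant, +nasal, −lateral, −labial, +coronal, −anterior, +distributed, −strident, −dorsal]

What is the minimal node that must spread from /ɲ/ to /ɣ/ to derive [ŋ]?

Sonorant

Feature comparison: [nasal], [continuant] differ between /ɣ/ and [ŋ]; the remaining terminals match.
These terminals are all dominated by Sonorant, and no proper subconstituent of Sonorant covers them all; Sonorant is their lowest common ancestor.
Delinking /ɣ/'s Sonorant and associating /ɲ/'s Sonorant gives precisely the feature bundle of [ŋ].
Features on which the two segments disagree outside Sonorant, such as [dorsal], [coronal], are unchanged — nothing dominating them spread, and Sonorant is the minimal sufficient constituent.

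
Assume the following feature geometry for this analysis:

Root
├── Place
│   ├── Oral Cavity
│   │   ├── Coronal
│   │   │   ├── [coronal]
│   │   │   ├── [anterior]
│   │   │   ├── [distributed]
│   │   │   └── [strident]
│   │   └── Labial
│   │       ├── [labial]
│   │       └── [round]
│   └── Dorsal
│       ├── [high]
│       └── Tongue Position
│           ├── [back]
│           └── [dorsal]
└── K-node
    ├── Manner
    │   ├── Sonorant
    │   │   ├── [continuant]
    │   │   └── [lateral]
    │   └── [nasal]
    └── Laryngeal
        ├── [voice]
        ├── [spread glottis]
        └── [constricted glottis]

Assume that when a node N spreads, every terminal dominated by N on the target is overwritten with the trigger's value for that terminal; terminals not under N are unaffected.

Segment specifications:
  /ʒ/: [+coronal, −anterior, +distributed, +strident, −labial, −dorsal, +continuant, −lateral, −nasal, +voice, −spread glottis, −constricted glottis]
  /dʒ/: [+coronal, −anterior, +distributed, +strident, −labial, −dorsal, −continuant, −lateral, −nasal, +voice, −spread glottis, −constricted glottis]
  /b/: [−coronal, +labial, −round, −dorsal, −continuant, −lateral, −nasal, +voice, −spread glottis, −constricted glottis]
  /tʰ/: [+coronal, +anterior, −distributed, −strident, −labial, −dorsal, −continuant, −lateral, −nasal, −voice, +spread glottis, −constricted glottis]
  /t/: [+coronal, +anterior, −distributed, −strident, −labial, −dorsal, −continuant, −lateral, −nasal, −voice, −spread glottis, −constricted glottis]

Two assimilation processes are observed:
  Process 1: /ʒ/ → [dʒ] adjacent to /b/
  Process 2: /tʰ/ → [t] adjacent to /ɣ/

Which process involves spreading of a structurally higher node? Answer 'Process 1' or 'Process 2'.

Process 2

Process 1 alters [continuant]; the lowest dominating node is [continuant] (depth 4 from Root).
Process 2: the feature that changes is [spread glottis]; the minimal node is [spread glottis] (depth 3).
Depth 3 < depth 4; Process 2 involves the structurally higher constituent [spread glottis].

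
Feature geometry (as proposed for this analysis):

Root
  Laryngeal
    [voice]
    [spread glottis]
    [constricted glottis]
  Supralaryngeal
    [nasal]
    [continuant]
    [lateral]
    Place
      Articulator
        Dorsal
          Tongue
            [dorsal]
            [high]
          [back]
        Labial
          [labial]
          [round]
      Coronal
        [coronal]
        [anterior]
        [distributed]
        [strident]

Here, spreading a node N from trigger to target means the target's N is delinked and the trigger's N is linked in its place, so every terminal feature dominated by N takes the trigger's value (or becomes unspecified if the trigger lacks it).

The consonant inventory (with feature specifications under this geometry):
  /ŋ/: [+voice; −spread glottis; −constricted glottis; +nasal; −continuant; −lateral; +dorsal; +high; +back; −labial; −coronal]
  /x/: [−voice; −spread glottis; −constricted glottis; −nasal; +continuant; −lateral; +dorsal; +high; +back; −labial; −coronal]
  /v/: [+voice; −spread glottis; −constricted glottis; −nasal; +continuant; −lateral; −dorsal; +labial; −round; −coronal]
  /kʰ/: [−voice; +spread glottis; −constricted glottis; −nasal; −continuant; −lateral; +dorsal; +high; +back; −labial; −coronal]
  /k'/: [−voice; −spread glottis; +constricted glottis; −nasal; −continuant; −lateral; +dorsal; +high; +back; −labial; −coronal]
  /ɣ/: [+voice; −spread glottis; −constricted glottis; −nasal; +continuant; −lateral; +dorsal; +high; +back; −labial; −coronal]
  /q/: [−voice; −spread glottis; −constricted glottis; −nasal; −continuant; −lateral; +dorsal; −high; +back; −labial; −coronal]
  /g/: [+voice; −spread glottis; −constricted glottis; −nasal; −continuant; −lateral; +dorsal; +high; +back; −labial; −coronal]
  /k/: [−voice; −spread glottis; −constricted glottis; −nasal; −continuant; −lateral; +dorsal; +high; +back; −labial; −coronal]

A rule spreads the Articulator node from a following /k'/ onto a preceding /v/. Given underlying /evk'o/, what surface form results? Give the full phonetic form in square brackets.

[eɣk'o]

Articulator immediately or transitively dominates [dorsal], [high], [back], [labial], [round].
After delinking /v/'s Articulator and linking /k'/'s, the affected terminals become [+dorsal], [+high], [+back], [−labial]; [voice], [spread glottis], [constricted glottis], … (outside Articulator) are retained from /v/.
This feature bundle is that of [ɣ], so /evk'o/ surfaces as [eɣk'o].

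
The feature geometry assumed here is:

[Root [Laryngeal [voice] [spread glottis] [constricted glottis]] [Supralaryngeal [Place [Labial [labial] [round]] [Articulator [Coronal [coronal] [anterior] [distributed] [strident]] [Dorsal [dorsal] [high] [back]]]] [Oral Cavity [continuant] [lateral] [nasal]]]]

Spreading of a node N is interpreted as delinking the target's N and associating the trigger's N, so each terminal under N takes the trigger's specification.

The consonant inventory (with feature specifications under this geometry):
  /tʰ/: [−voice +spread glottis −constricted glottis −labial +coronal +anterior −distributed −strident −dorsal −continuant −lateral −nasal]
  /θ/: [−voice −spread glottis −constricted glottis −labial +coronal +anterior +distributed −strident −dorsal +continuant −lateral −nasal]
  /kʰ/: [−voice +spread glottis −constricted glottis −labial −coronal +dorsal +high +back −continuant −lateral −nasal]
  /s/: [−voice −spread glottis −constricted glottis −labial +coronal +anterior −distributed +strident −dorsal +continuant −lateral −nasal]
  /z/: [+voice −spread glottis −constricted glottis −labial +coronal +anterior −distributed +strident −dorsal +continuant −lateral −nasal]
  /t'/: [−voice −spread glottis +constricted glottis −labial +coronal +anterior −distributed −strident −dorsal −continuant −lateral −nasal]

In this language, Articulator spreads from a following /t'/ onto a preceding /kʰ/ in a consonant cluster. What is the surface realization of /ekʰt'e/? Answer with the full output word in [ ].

The Articulator node dominates the terminals [coronal], [anterior], [distributed], [strident], [dorsal], [high], [back].
The target acquires /t'/'s values for everything under Articulator — [+coronal], [+anterior], [−distributed], [−strident], [−dorsal] — while keeping its own [voice], [spread glottis], [constricted glottis], ….
Among the inventory, only /tʰ/ has exactly this specification, giving the surface form [etʰt'e].

[etʰt'e]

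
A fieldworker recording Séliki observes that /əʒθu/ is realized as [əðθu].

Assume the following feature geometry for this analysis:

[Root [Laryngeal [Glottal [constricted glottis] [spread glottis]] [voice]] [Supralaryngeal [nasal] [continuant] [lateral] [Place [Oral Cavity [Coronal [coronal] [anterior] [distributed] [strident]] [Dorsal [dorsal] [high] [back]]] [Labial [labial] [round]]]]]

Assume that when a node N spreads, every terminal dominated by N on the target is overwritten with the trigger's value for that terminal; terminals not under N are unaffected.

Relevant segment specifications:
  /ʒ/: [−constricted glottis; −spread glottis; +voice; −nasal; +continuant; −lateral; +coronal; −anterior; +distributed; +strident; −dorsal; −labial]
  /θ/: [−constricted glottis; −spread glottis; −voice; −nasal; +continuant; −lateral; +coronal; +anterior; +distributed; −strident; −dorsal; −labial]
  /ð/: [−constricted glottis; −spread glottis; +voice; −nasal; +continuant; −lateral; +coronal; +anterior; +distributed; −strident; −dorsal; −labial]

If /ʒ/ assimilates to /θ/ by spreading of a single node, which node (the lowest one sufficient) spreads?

Feature comparison: [anterior], [strident] differ between /ʒ/ and [ð]; the remaining terminals match.
In this geometry the lowest node dominating all of them is Coronal: every daughter of Coronal dominates only a proper subset, so no lower node suffices.
Delinking /ʒ/'s Coronal and associating /θ/'s Coronal gives precisely the feature bundle of [ð].
[voice], a feature on which the two segments disagree outside Coronal, is unchanged — nothing dominating it spread, and Coronal is the minimal sufficient constituent.

Coronal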